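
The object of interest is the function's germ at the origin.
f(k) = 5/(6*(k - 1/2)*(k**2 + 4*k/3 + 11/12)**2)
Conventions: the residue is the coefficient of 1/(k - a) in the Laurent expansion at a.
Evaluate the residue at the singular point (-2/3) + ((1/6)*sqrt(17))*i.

The factor k**2 + 4*k/3 + 11/12 splits as (k - a)(k - a') with a = (-2/3) + ((1/6)*sqrt(17))*i, a' = (-2/3) - ((1/6)*sqrt(17))*i. At the order-2 pole a set g(k) = (k - a)^2*f(k) = [5/(6*(k - 1/2))] / (k - a')^2.
Order-2 pole: residue = g'(a); g'((-2/3) + ((1/6)*sqrt(17))*i) = (-15/121) + ((5250/34969)*sqrt(17))*i, so the residue is (-15/121) + ((5250/34969)*sqrt(17))*i.

The residue is (-15/121) + ((5250/34969)*sqrt(17))*i.


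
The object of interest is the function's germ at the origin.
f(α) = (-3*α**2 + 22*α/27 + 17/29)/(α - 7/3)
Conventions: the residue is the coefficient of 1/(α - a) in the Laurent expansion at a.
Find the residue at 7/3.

The residue is -32524/2349.

At the order-1 pole 7/3 set g(α) = (α - (7/3))*f(α) = -3*α**2 + 22*α/27 + 17/29.
Simple pole: residue = g(a) at a = 7/3, which is -32524/2349.


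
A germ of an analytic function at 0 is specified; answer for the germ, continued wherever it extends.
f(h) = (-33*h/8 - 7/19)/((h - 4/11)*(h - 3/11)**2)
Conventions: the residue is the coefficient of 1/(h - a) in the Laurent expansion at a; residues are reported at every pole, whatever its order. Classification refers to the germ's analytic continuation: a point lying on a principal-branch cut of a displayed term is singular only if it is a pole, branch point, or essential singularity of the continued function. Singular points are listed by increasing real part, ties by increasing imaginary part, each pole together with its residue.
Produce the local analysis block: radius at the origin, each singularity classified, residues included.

Radius of convergence at 0: 3/11.
At 3/11: a pole of order 2; residue 8591/38.
At 4/11: a pole of order 1; residue -8591/38.

Denominator factor (h - 4/11): pole of order 1 at 4/11, modulus 4/11.
Denominator factor (h - 3/11)^2: pole of order 2 at 3/11, modulus 3/11.
The radius of convergence is the smallest modulus among the singular points: 3/11.
At the order-2 pole 3/11 set g(h) = (h - (3/11))^2*f(h) = (-33*h/8 - 7/19)/(h - 4/11).
Order-2 pole: residue = g'(a); g'(3/11) = 8591/38, so the residue is 8591/38.
At the order-1 pole 4/11 set g(h) = (h - (4/11))*f(h) = (-33*h/8 - 7/19)/(h - 3/11)**2.
Simple pole: residue = g(a) at a = 4/11, which is -8591/38.
List the singular points by increasing real part (a conjugate pair: the negative imaginary part first).


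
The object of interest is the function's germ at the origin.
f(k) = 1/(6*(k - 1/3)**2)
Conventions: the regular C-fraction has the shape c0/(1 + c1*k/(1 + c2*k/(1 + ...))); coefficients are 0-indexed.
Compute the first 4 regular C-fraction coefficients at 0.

Taylor coefficients (expand at 0): a_0 = 3/2, a_1 = 9, a_2 = 81/2, a_3 = 162.
c0 = a_0 = 3/2. Peel one level at a time: if S = 1 + c*k/S' with S'(0) = 1, then c is the k-coefficient of S and S' = c*k/(S - 1).
S_1 = c0/f = 1 + (-6)*k + (9)*k^2 + ...; c1 = -6.
S_2 = c1*k/(S_1 - 1) = 1 + (3/2)*k + (9/4)*k^2 + ...; c2 = 3/2.
S_3 = c2*k/(S_2 - 1) = 1 + (-3/2)*k + ...; c3 = -3/2.

The regular C-fraction coefficients are [3/2, -6, 3/2, -3/2].


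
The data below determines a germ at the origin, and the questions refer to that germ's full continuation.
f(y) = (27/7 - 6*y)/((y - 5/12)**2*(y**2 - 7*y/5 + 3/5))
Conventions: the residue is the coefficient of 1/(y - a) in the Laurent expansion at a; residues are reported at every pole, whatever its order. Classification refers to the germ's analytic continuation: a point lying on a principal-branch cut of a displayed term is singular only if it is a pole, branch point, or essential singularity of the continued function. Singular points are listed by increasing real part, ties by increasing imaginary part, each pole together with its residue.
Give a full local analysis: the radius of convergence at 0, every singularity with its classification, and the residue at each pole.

Radius of convergence at 0: 5/12.
At 5/12: a pole of order 2; residue -1352160/131383.
At (7/10) - ((1/10)*sqrt(11))*i: a pole of order 1; residue (676080/131383) - ((6600960/1445213)*sqrt(11))*i.
At (7/10) + ((1/10)*sqrt(11))*i: a pole of order 1; residue (676080/131383) + ((6600960/1445213)*sqrt(11))*i.

Denominator factor (y**2 - 7*y/5 + 3/5): discriminant -11/25, complex-conjugate roots (7/10) + ((1/10)*sqrt(11))*i and (7/10) - ((1/10)*sqrt(11))*i; poles of order 1, moduli (1/5)*sqrt(15) and (1/5)*sqrt(15).
Denominator factor (y - 5/12)^2: pole of order 2 at 5/12, modulus 5/12.
The radius of convergence is the smallest modulus among the singular points: 5/12.
At the order-2 pole 5/12 set g(y) = (y - (5/12))^2*f(y) = (27/7 - 6*y)/(y**2 - 7*y/5 + 3/5).
Order-2 pole: residue = g'(a); g'(5/12) = -1352160/131383, so the residue is -1352160/131383.
The factor y**2 - 7*y/5 + 3/5 splits as (y - a)(y - a') with a = (7/10) - ((1/10)*sqrt(11))*i, a' = (7/10) + ((1/10)*sqrt(11))*i. At the order-1 pole a set g(y) = (y - a)*f(y) = [(27/7 - 6*y)/(y - 5/12)**2] / (y - a').
Simple pole: residue = g(a) at a = (7/10) - ((1/10)*sqrt(11))*i, which is (676080/131383) - ((6600960/1445213)*sqrt(11))*i.
The factor y**2 - 7*y/5 + 3/5 splits as (y - a)(y - a') with a = (7/10) + ((1/10)*sqrt(11))*i, a' = (7/10) - ((1/10)*sqrt(11))*i. At the order-1 pole a set g(y) = (y - a)*f(y) = [(27/7 - 6*y)/(y - 5/12)**2] / (y - a').
Simple pole: residue = g(a) at a = (7/10) + ((1/10)*sqrt(11))*i, which is (676080/131383) + ((6600960/1445213)*sqrt(11))*i.
List the singular points by increasing real part (a conjugate pair: the negative imaginary part first).


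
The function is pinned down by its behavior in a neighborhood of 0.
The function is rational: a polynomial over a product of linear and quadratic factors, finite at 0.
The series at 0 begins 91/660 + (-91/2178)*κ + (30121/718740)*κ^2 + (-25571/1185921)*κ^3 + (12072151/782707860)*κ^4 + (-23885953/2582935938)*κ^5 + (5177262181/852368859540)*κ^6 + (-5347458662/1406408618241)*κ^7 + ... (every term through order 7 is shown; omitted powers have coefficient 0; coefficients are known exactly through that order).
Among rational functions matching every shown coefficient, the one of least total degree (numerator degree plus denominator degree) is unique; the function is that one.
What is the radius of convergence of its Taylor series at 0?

The radius of convergence is 11/7.

No rational of total degree below 2 reproduces all 8 coefficients; solving the [0/2] Pade equations on them gives f(κ) = -13/(20*(κ - 3)*(κ + 11/7)), whose expansion matches every shown term.
Denominator factor (κ - 3): pole of order 1 at 3, modulus 3.
Denominator factor (κ + 11/7): pole of order 1 at -11/7, modulus 11/7.
The radius of convergence is the smallest modulus among the singular points: 11/7.


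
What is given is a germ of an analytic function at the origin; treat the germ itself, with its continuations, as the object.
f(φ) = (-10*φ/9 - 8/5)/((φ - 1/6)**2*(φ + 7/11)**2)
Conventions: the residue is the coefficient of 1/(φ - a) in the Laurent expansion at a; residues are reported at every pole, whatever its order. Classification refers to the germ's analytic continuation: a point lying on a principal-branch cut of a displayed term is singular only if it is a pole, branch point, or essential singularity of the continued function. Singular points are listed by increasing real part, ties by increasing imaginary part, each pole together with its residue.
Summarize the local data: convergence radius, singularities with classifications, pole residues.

Denominator factor (φ - 1/6)^2: pole of order 2 at 1/6, modulus 1/6.
Denominator factor (φ + 7/11)^2: pole of order 2 at -7/11, modulus 7/11.
The radius of convergence is the smallest modulus among the singular points: 1/6.
At the order-2 pole -7/11 set g(φ) = (φ - (-7/11))^2*f(φ) = (-10*φ/9 - 8/5)/(φ - 1/6)**2.
Order-2 pole: residue = g'(a); g'(-7/11) = -3849736/744385, so the residue is -3849736/744385.
At the order-2 pole 1/6 set g(φ) = (φ - (1/6))^2*f(φ) = (-10*φ/9 - 8/5)/(φ + 7/11)**2.
Order-2 pole: residue = g'(a); g'(1/6) = 3849736/744385, so the residue is 3849736/744385.
List the singular points by increasing real part (a conjugate pair: the negative imaginary part first).

Radius of convergence at 0: 1/6.
At -7/11: a pole of order 2; residue -3849736/744385.
At 1/6: a pole of order 2; residue 3849736/744385.


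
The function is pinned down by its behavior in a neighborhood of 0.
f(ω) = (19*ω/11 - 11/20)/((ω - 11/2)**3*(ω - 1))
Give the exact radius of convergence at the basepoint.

The radius of convergence is 1.

Denominator factor (ω - 11/2)^3: pole of order 3 at 11/2, modulus 11/2.
Denominator factor (ω - 1): pole of order 1 at 1, modulus 1.
The radius of convergence is the smallest modulus among the singular points: 1.


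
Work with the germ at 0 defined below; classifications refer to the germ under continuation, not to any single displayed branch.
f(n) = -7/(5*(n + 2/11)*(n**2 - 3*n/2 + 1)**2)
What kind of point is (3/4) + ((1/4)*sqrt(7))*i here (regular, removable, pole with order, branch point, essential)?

The point is a pole of order 2.

The denominator factor n**2 - 3*n/2 + 1 vanishes at (3/4) + ((1/4)*sqrt(7))*i and appears to the power 2; the numerator there equals -7/5, nonzero, and no other factor vanishes.
Hence a pole whose order is the multiplicity, 2.


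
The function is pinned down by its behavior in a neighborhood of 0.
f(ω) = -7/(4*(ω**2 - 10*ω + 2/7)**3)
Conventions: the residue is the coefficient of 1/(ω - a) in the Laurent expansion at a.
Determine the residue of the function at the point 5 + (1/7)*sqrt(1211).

The residue is -(1029/331373888)*sqrt(1211).

The factor ω**2 - 10*ω + 2/7 splits as (ω - a)(ω - a') with a = 5 + (1/7)*sqrt(1211), a' = 5 - (1/7)*sqrt(1211). At the order-3 pole a set g(ω) = (ω - a)^3*f(ω) = [-7/4] / (ω - a')^3.
Order-3 pole: residue = g''(a)/2; g''(5 + (1/7)*sqrt(1211)) = -(1029/165686944)*sqrt(1211), so the residue is -(1029/331373888)*sqrt(1211).


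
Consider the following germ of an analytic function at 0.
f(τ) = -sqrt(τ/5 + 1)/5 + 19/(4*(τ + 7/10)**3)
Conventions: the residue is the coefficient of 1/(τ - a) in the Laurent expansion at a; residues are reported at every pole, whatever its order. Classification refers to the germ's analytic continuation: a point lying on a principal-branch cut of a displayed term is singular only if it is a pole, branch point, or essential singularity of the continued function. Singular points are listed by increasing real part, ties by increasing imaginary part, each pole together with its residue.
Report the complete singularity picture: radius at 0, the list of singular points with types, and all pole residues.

Radius of convergence at 0: 7/10.
At -5: an algebraic (square-root) branch point.
At -7/10: a pole of order 3; residue 0.

Denominator factor (τ + 7/10)^3: pole of order 3 at -7/10, modulus 7/10.
Branch term (-1/5)*sqrt(1 - τ/(-5)): its argument vanishes at τ = -5, a square-root branch point, modulus 5.
The radius of convergence is the smallest modulus among the singular points: 7/10.
The branch term is analytic at -7/10 and contributes nothing to the residue; only the rational part matters.
At the order-3 pole -7/10 set g(τ) = (τ - (-7/10))^3*(rational part) = 19/4.
Order-3 pole: residue = g''(a)/2; g''(-7/10) = 0, so the residue is 0.
List the singular points by increasing real part (a conjugate pair: the negative imaginary part first).


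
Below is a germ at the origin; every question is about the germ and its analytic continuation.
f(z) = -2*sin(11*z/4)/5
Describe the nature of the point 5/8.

The point is a regular point.

There is no denominator, hence no pole anywhere.
The factor -sin(11*z/4) is entire.
So the germ continues analytically to 5/8.


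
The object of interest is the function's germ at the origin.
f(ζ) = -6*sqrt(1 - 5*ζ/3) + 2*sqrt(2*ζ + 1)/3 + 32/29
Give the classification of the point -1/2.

The point is an algebraic (square-root) branch point.

The term (2/3)*sqrt(1 - ζ/(-1/2)) has argument 1 - -1/2/(-1/2) = 0 at -1/2: a square-root (algebraic, two-sheeted) branch point; the remaining terms are analytic or single-valued there.


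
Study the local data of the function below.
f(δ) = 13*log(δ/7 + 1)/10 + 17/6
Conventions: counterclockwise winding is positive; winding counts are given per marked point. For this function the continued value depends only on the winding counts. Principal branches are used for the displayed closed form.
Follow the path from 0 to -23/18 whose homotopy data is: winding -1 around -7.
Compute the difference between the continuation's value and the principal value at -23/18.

Continued minus principal equals -(13/5)*pi*i.

The rational part is single-valued and drops out of the difference; each branch term changes only by its own monodromy.
(13/10)*log(1 - δ/(-7)): each positive loop around -7 adds 2*pi*i to the log, so winding -1 contributes (13/10)*(-1)*2*pi*i = -(13/5)*pi*i.
Summing the contributions at δ = -23/18 gives -(13/5)*pi*i.


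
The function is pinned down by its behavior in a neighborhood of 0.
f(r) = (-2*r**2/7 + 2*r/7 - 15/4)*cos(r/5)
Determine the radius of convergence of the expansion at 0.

The radius of convergence is infinite.

The factor cos(r/5) is entire and contributes no finite singular point.
The polynomial part has no poles.
No finite singular points: the Taylor series at 0 converges everywhere.


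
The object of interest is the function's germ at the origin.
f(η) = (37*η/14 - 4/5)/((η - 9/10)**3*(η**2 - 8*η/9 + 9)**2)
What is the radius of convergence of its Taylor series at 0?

Denominator factor (η - 9/10)^3: pole of order 3 at 9/10, modulus 9/10.
Denominator factor (η**2 - 8*η/9 + 9)^2: discriminant -2852/81, complex-conjugate roots (4/9) + ((1/9)*sqrt(713))*i and (4/9) - ((1/9)*sqrt(713))*i; poles of order 2, moduli 3 and 3.
The radius of convergence is the smallest modulus among the singular points: 9/10.

The radius of convergence is 9/10.


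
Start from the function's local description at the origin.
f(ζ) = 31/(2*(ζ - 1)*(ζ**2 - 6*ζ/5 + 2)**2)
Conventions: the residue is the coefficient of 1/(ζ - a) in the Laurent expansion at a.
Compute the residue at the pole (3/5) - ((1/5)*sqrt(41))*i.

The factor ζ**2 - 6*ζ/5 + 2 splits as (ζ - a)(ζ - a') with a = (3/5) - ((1/5)*sqrt(41))*i, a' = (3/5) + ((1/5)*sqrt(41))*i. At the order-2 pole a set g(ζ) = (ζ - a)^2*f(ζ) = [31/(2*(ζ - 1))] / (ζ - a')^2.
Order-2 pole: residue = g'(a); g'((3/5) - ((1/5)*sqrt(41))*i) = (-775/324) - ((98425/544644)*sqrt(41))*i, so the residue is (-775/324) - ((98425/544644)*sqrt(41))*i.

The residue is (-775/324) - ((98425/544644)*sqrt(41))*i.


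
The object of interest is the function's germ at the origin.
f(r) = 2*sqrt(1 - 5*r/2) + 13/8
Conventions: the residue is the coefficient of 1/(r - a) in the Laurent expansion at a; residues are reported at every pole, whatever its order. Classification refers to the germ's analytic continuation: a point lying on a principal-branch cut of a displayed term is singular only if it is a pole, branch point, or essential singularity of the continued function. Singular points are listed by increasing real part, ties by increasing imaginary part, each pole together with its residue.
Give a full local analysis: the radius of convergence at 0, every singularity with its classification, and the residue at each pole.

Branch term (2)*sqrt(1 - r/(2/5)): its argument vanishes at r = 2/5, a square-root branch point, modulus 2/5.
The radius of convergence is the smallest modulus among the singular points: 2/5.

Radius of convergence at 0: 2/5.
At 2/5: an algebraic (square-root) branch point.


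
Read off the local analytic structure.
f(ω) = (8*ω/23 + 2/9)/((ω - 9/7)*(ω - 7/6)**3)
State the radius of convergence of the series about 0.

Denominator factor (ω - 7/6)^3: pole of order 3 at 7/6, modulus 7/6.
Denominator factor (ω - 9/7): pole of order 1 at 9/7, modulus 9/7.
The radius of convergence is the smallest modulus among the singular points: 7/6.

The radius of convergence is 7/6.


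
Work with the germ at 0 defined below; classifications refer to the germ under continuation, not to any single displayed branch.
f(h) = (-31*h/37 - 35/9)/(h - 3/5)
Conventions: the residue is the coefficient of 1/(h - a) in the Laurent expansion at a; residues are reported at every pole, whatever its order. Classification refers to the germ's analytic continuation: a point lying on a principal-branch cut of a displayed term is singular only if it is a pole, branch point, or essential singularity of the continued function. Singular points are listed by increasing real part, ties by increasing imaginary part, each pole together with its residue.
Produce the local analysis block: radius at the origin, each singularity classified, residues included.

Radius of convergence at 0: 3/5.
At 3/5: a pole of order 1; residue -7312/1665.

Denominator factor (h - 3/5): pole of order 1 at 3/5, modulus 3/5.
The radius of convergence is the smallest modulus among the singular points: 3/5.
At the order-1 pole 3/5 set g(h) = (h - (3/5))*f(h) = -31*h/37 - 35/9.
Simple pole: residue = g(a) at a = 3/5, which is -7312/1665.


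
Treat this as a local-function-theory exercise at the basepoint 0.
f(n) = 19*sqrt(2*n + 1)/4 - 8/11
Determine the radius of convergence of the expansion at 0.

Branch term (19/4)*sqrt(1 - n/(-1/2)): its argument vanishes at n = -1/2, a square-root branch point, modulus 1/2.
The radius of convergence is the smallest modulus among the singular points: 1/2.

The radius of convergence is 1/2.


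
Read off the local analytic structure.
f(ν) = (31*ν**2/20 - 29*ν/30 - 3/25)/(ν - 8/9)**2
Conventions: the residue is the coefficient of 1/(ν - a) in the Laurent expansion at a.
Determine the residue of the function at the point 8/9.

The residue is 161/90.

At the order-2 pole 8/9 set g(ν) = (ν - (8/9))^2*f(ν) = 31*ν**2/20 - 29*ν/30 - 3/25.
Order-2 pole: residue = g'(a); g'(8/9) = 161/90, so the residue is 161/90.


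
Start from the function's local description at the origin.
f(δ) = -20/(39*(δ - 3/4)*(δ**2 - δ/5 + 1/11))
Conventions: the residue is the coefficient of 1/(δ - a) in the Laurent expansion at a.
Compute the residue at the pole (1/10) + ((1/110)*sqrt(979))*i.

The residue is (8800/17277) - ((4400/118281)*sqrt(979))*i.


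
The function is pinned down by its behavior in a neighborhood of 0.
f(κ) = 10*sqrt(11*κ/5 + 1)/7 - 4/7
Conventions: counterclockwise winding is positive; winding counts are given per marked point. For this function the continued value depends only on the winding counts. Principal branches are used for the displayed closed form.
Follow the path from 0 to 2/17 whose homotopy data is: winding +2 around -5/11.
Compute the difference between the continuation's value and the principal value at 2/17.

The rational part is single-valued and drops out of the difference; each branch term changes only by its own monodromy.
(10/7)*sqrt(1 - κ/(-5/11)): winding +2 is even, the square root returns to the same sheet, contribution 0.
Summing the contributions at κ = 2/17 gives 0.

Continued minus principal equals 0.


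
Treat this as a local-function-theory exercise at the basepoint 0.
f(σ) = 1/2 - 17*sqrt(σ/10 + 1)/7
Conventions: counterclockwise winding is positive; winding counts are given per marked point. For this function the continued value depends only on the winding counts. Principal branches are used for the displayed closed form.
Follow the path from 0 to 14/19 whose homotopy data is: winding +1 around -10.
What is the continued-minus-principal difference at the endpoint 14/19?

The rational part is single-valued and drops out of the difference; each branch term changes only by its own monodromy.
(-17/7)*sqrt(1 - σ/(-10)): winding +1 is odd, the square root flips sign, contributing -2*(-17/7)*sqrt(1 - (14/19)/(-10)) = -2*(-17/7)*sqrt(102/95) = (34/665)*sqrt(9690).
Summing the contributions at σ = 14/19 gives (34/665)*sqrt(9690).

Continued minus principal equals (34/665)*sqrt(9690).


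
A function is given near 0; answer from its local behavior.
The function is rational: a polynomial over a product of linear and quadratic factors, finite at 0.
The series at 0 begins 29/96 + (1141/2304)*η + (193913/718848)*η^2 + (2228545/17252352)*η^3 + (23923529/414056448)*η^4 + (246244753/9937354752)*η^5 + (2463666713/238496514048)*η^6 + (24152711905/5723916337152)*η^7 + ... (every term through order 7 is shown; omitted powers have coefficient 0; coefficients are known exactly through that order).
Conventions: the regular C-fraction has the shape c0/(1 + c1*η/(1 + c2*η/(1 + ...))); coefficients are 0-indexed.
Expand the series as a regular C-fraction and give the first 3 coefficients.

The regular C-fraction coefficients are [29/96, -1141/696, 470874/430157].


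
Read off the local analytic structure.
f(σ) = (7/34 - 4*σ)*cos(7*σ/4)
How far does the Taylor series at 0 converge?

The radius of convergence is infinite.

The factor cos(7*σ/4) is entire and contributes no finite singular point.
The polynomial part has no poles.
No finite singular points: the Taylor series at 0 converges everywhere.


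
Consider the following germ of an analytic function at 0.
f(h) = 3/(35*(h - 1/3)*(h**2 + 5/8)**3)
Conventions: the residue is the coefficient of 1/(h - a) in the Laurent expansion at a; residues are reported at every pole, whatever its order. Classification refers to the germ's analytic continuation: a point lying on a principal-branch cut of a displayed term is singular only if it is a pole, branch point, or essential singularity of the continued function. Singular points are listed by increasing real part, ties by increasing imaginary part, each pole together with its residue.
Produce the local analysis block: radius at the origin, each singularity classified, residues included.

Radius of convergence at 0: 1/3.
At -((1/4)*sqrt(10))*i: a pole of order 3; residue (-559872/5210695) - ((2811456/93048125)*sqrt(10))*i.
At ((1/4)*sqrt(10))*i: a pole of order 3; residue (-559872/5210695) + ((2811456/93048125)*sqrt(10))*i.
At 1/3: a pole of order 1; residue 1119744/5210695.


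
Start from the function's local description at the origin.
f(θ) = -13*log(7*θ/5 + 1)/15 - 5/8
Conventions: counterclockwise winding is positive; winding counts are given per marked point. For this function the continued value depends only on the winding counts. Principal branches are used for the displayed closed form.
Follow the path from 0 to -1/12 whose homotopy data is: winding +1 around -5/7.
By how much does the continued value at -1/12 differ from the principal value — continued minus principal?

Continued minus principal equals -(26/15)*pi*i.

The rational part is single-valued and drops out of the difference; each branch term changes only by its own monodromy.
(-13/15)*log(1 - θ/(-5/7)): each positive loop around -5/7 adds 2*pi*i to the log, so winding +1 contributes (-13/15)*(1)*2*pi*i = -(26/15)*pi*i.
Summing the contributions at θ = -1/12 gives -(26/15)*pi*i.


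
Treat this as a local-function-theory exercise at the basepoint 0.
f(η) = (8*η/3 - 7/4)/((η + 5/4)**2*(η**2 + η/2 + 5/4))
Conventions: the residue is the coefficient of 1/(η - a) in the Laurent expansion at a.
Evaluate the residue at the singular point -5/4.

The residue is -3328/3675.

At the order-2 pole -5/4 set g(η) = (η - (-5/4))^2*f(η) = (8*η/3 - 7/4)/(η**2 + η/2 + 5/4).
Order-2 pole: residue = g'(a); g'(-5/4) = -3328/3675, so the residue is -3328/3675.


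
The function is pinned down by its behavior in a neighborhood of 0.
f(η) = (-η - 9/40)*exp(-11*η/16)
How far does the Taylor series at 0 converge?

The radius of convergence is infinite.

The factor exp(-11*η/16) is entire and contributes no finite singular point.
The polynomial part has no poles.
No finite singular points: the Taylor series at 0 converges everywhere.


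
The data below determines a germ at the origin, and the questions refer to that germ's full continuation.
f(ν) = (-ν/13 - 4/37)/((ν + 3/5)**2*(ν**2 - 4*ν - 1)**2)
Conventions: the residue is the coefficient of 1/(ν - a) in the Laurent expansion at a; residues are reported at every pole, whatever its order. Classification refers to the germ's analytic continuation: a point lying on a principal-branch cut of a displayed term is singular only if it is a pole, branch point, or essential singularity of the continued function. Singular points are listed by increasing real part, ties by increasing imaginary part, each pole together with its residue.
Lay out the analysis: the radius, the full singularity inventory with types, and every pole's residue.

Radius of convergence at 0: -2 + sqrt(5).
At -3/5: a pole of order 2; residue -183125/1280422.
At 2 - sqrt(5): a pole of order 2; residue 183125/2560844 + (324679/10243376)*sqrt(5).
At 2 + sqrt(5): a pole of order 2; residue 183125/2560844 - (324679/10243376)*sqrt(5).


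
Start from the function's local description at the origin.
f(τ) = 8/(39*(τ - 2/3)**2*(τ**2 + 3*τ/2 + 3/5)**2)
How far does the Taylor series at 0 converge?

Denominator factor (τ**2 + 3*τ/2 + 3/5)^2: discriminant -3/20, complex-conjugate roots (-3/4) + ((1/20)*sqrt(15))*i and (-3/4) - ((1/20)*sqrt(15))*i; poles of order 2, moduli (1/5)*sqrt(15) and (1/5)*sqrt(15).
Denominator factor (τ - 2/3)^2: pole of order 2 at 2/3, modulus 2/3.
The radius of convergence is the smallest modulus among the singular points: 2/3.

The radius of convergence is 2/3.


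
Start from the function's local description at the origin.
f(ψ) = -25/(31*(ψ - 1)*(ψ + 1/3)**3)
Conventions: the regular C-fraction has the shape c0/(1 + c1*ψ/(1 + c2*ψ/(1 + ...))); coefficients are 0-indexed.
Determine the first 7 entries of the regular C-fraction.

The regular C-fraction coefficients are [675/31, 8, -9/4, 9/4, -2/3, 2/3, 9/4].

Taylor coefficients (expand at 0): a_0 = 675/31, a_1 = -5400/31, a_2 = 31050/31, a_3 = -151200/31, a_4 = 668925/31, a_5 = -2775600/31, a_6 = 11002500/31.
c0 = a_0 = 675/31. Peel one level at a time: if S = 1 + c*ψ/S' with S'(0) = 1, then c is the ψ-coefficient of S and S' = c*ψ/(S - 1).
S_1 = c0/f = 1 + (8)*ψ + (18)*ψ^2 + ...; c1 = 8.
S_2 = c1*ψ/(S_1 - 1) = 1 + (-9/4)*ψ + (81/16)*ψ^2 + ...; c2 = -9/4.
S_3 = c2*ψ/(S_2 - 1) = 1 + (9/4)*ψ + (3/2)*ψ^2 + ...; c3 = 9/4.
S_4 = c3*ψ/(S_3 - 1) = 1 + (-2/3)*ψ + (4/9)*ψ^2 + ...; c4 = -2/3.
S_5 = c4*ψ/(S_4 - 1) = 1 + (2/3)*ψ + (-3/2)*ψ^2 + ...; c5 = 2/3.
S_6 = c5*ψ/(S_5 - 1) = 1 + (9/4)*ψ + ...; c6 = 9/4.


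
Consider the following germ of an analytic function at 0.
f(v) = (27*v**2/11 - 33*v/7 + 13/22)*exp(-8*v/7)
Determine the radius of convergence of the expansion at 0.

The radius of convergence is infinite.

The factor exp(-8*v/7) is entire and contributes no finite singular point.
The polynomial part has no poles.
No finite singular points: the Taylor series at 0 converges everywhere.


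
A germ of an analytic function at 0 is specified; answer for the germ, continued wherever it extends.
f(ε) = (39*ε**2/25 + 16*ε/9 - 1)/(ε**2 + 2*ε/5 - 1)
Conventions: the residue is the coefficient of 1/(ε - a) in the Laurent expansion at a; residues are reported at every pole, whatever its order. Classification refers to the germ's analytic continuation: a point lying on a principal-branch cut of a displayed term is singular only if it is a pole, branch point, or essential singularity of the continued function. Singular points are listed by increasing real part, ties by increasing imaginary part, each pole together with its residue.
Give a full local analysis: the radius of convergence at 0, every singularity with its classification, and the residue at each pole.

Denominator factor (ε**2 + 2*ε/5 - 1): discriminant 104/25, real irrational roots -1/5 + (1/5)*sqrt(26) and -1/5 - (1/5)*sqrt(26); poles of order 1, moduli -1/5 + (1/5)*sqrt(26) and 1/5 + (1/5)*sqrt(26).
The radius of convergence is the smallest modulus among the singular points: -1/5 + (1/5)*sqrt(26).
The factor ε**2 + 2*ε/5 - 1 splits as (ε - a)(ε - a') with a = -1/5 - (1/5)*sqrt(26), a' = -1/5 + (1/5)*sqrt(26). At the order-1 pole a set g(ε) = (ε - a)*f(ε) = [39*ε**2/25 + 16*ε/9 - 1] / (ε - a').
Simple pole: residue = g(a) at a = -1/5 - (1/5)*sqrt(26), which is 649/1125 - (463/14625)*sqrt(26).
The factor ε**2 + 2*ε/5 - 1 splits as (ε - a)(ε - a') with a = -1/5 + (1/5)*sqrt(26), a' = -1/5 - (1/5)*sqrt(26). At the order-1 pole a set g(ε) = (ε - a)*f(ε) = [39*ε**2/25 + 16*ε/9 - 1] / (ε - a').
Simple pole: residue = g(a) at a = -1/5 + (1/5)*sqrt(26), which is 649/1125 + (463/14625)*sqrt(26).
List the singular points by increasing real part (a conjugate pair: the negative imaginary part first).

Radius of convergence at 0: -1/5 + (1/5)*sqrt(26).
At -1/5 - (1/5)*sqrt(26): a pole of order 1; residue 649/1125 - (463/14625)*sqrt(26).
At -1/5 + (1/5)*sqrt(26): a pole of order 1; residue 649/1125 + (463/14625)*sqrt(26).


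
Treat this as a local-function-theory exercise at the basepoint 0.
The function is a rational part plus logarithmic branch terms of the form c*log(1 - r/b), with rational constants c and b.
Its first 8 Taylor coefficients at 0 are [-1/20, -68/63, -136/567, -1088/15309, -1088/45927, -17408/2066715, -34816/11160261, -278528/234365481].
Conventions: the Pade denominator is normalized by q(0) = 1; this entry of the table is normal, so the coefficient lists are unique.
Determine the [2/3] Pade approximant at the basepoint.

Taylor coefficients needed (read off): a_0 = -1/20, a_1 = -68/63, a_2 = -136/567, a_3 = -1088/15309, a_4 = -1088/45927, a_5 = -17408/2066715.
Write the denominator as Q(r) = 1 + q1*r + q2*r^2 + q3*r^3. Requiring Q*f - P = O(r^6) with deg P <= 2 kills the coefficients of r^3..r^5 in Q*f:
  r^3: a_3 + q1*a_2 + q2*a_1 + q3*a_0 = 0, i.e. -1088/15309 + (-136/567)*q1 + (-68/63)*q2 + (-1/20)*q3 = 0.
  r^4: a_4 + q1*a_3 + q2*a_2 + q3*a_1 = 0, i.e. -1088/45927 + (-1088/15309)*q1 + (-136/567)*q2 + (-68/63)*q3 = 0.
  r^5: a_5 + q1*a_4 + q2*a_3 + q3*a_2 = 0, i.e. -17408/2066715 + (-1088/45927)*q1 + (-1088/15309)*q2 + (-136/567)*q3 = 0.
Solving this linear system: q1 = -22952/45585, q2 = 18872/410265, q3 = 2176/2215431.
The numerator is Q*f truncated at degree 2: P0 = a_0 = -1/20; P1 = a_1 + q1*a_0 = -1681934/1595475; P2 = a_2 + q1*a_1 + q2*a_0 = 4326454/14359275.

The Pade approximant has numerator coefficients [-1/20, -1681934/1595475, 4326454/14359275]; denominator coefficients [1, -22952/45585, 18872/410265, 2176/2215431].


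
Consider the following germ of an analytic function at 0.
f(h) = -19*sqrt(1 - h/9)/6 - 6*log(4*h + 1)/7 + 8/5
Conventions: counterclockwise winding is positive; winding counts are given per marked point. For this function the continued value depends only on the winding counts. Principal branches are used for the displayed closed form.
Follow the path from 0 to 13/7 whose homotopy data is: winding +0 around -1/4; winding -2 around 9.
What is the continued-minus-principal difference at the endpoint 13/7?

The rational part is single-valued and drops out of the difference; each branch term changes only by its own monodromy.
(-6/7)*log(1 - h/(-1/4)): winding 0 around -1/4, so this term returns to its principal value, contribution 0.
(-19/6)*sqrt(1 - h/(9)): winding -2 is even, the square root returns to the same sheet, contribution 0.
Summing the contributions at h = 13/7 gives 0.

Continued minus principal equals 0.


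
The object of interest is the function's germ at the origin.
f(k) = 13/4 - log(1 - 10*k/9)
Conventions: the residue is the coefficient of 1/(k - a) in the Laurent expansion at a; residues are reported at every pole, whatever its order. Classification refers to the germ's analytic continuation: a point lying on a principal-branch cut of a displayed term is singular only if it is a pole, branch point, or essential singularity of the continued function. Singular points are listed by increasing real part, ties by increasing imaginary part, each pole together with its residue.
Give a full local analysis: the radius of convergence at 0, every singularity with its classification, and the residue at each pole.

Radius of convergence at 0: 9/10.
At 9/10: a logarithmic branch point.

Branch term (-1)*log(1 - k/(9/10)): its argument vanishes at k = 9/10, a logarithmic branch point, modulus 9/10.
The radius of convergence is the smallest modulus among the singular points: 9/10.


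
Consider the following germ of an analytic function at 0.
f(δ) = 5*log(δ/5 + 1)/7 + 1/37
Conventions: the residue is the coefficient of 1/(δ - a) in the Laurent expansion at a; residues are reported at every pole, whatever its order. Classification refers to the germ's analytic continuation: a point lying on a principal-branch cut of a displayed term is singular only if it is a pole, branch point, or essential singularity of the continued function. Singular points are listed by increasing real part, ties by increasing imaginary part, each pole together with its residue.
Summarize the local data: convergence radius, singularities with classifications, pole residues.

Radius of convergence at 0: 5.
At -5: a logarithmic branch point.

Branch term (5/7)*log(1 - δ/(-5)): its argument vanishes at δ = -5, a logarithmic branch point, modulus 5.
The radius of convergence is the smallest modulus among the singular points: 5.


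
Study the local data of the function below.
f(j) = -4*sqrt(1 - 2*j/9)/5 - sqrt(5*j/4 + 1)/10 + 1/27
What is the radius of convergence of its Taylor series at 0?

Branch term (-1/10)*sqrt(1 - j/(-4/5)): its argument vanishes at j = -4/5, a square-root branch point, modulus 4/5.
Branch term (-4/5)*sqrt(1 - j/(9/2)): its argument vanishes at j = 9/2, a square-root branch point, modulus 9/2.
The radius of convergence is the smallest modulus among the singular points: 4/5.

The radius of convergence is 4/5.


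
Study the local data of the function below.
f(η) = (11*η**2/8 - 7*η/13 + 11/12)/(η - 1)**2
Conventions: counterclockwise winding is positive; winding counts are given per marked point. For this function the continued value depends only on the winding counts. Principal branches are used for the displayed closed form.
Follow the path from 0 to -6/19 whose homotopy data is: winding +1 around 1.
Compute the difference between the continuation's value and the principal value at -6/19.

Continued minus principal equals 0.

The function is rational, hence single-valued: continuing it around any pole returns the same value, so the difference is 0.


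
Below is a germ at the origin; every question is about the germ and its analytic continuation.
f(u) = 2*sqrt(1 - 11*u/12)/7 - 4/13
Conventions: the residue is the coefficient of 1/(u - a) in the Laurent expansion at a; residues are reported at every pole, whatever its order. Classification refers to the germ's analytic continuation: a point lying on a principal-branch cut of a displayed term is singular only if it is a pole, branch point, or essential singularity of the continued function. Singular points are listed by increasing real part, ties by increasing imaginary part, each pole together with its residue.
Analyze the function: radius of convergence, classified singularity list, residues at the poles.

Branch term (2/7)*sqrt(1 - u/(12/11)): its argument vanishes at u = 12/11, a square-root branch point, modulus 12/11.
The radius of convergence is the smallest modulus among the singular points: 12/11.

Radius of convergence at 0: 12/11.
At 12/11: an algebraic (square-root) branch point.


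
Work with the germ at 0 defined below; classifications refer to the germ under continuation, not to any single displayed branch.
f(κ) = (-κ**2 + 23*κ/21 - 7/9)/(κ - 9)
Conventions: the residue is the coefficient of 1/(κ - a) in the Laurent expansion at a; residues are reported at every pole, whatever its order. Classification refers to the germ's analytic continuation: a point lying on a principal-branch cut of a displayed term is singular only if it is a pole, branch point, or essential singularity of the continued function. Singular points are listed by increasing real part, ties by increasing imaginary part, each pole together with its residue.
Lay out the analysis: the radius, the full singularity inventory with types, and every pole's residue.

Denominator factor (κ - 9): pole of order 1 at 9, modulus 9.
The radius of convergence is the smallest modulus among the singular points: 9.
At the order-1 pole 9 set g(κ) = (κ - (9))*f(κ) = -κ**2 + 23*κ/21 - 7/9.
Simple pole: residue = g(a) at a = 9, which is -4531/63.

Radius of convergence at 0: 9.
At 9: a pole of order 1; residue -4531/63.


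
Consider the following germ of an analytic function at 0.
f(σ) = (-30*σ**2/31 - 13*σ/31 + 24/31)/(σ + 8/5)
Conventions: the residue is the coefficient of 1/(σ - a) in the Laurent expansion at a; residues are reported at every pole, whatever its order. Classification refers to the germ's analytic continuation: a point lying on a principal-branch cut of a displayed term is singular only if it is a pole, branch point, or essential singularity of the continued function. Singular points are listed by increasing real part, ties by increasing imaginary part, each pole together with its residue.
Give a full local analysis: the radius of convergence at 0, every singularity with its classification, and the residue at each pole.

Radius of convergence at 0: 8/5.
At -8/5: a pole of order 1; residue -32/31.

Denominator factor (σ + 8/5): pole of order 1 at -8/5, modulus 8/5.
The radius of convergence is the smallest modulus among the singular points: 8/5.
At the order-1 pole -8/5 set g(σ) = (σ - (-8/5))*f(σ) = -30*σ**2/31 - 13*σ/31 + 24/31.
Simple pole: residue = g(a) at a = -8/5, which is -32/31.


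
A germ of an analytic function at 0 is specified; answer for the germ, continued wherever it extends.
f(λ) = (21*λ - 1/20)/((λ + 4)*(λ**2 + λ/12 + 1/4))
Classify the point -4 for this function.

The denominator factor λ + 4 vanishes at -4 and appears to the power 1; the numerator there equals -1681/20, nonzero, and no other factor vanishes.
Hence a pole whose order is the multiplicity, 1.

The point is a pole of order 1.


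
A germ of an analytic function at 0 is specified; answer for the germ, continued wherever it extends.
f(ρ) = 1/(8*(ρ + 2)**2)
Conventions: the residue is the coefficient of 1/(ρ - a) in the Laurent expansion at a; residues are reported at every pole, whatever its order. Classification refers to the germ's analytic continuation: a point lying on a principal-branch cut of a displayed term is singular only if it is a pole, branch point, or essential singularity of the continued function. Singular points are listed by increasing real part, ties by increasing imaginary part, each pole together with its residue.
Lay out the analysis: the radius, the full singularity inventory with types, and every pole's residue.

Radius of convergence at 0: 2.
At -2: a pole of order 2; residue 0.

Denominator factor (ρ + 2)^2: pole of order 2 at -2, modulus 2.
The radius of convergence is the smallest modulus among the singular points: 2.
At the order-2 pole -2 set g(ρ) = (ρ - (-2))^2*f(ρ) = 1/8.
Order-2 pole: residue = g'(a); g'(-2) = 0, so the residue is 0.


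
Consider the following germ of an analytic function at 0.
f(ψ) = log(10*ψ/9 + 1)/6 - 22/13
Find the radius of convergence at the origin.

Branch term (1/6)*log(1 - ψ/(-9/10)): its argument vanishes at ψ = -9/10, a logarithmic branch point, modulus 9/10.
The radius of convergence is the smallest modulus among the singular points: 9/10.

The radius of convergence is 9/10.


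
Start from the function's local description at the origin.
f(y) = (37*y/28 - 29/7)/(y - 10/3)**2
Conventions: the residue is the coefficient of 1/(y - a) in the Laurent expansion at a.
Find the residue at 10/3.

The residue is 37/28.

At the order-2 pole 10/3 set g(y) = (y - (10/3))^2*f(y) = 37*y/28 - 29/7.
Order-2 pole: residue = g'(a); g'(10/3) = 37/28, so the residue is 37/28.
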